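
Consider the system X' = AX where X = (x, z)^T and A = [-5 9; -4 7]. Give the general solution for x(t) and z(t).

x(t) = -3c_1e^(t) - 3c_2te^(t) - c_2e^(t), z(t) = -2c_1e^(t) - 2c_2te^(t) - c_2e^(t)

Coefficient matrix A = [[-5, 9], [-4, 7]].
Characteristic polynomial det(A - λI) = λ^2 - 2λ + 1 = 0.
Single eigenvalue λ = 1 with algebraic multiplicity 2.
Eigenvector v = (-3,-2); generalized eigenvector w with (A-λI)w=v is (-1,-1).
General solution: e^(t)[c_1·v + c_2·(t·v + w)].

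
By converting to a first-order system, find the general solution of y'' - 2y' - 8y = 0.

y(t) = C_1e^(4t) + C_2e^(-2t)

Let x_1 = y, x_2 = y'. Then x_1' = x_2 and x_2' = 8x_1 + 2x_2.
A = [[0,1],[8,2]]; det(A-λI) = λ^2 - 2λ - 8.
Eigenvalues λ = 4, -2 with eigenvectors (1,4), (1,-2).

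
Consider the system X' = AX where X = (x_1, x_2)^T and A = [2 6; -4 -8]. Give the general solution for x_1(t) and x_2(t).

Coefficient matrix A = [[2, 6], [-4, -8]].
Characteristic polynomial det(A - λI) = λ^2 + 6λ + 8 = 0.
Eigenvalues λ = -4, -2.
For λ=-4: (A-λI) row 1 is [6, 6], so an eigenvector is (-1, 1).
For λ=-2: (A-λI) row 1 is [4, 6], so an eigenvector is (-3, 2).
General solution: C_1e^(-4t)(-1,1) + C_2e^(-2t)(-3,2).

x_1(t) = -C_1e^(-4t) - 3C_2e^(-2t), x_2(t) = C_1e^(-4t) + 2C_2e^(-2t)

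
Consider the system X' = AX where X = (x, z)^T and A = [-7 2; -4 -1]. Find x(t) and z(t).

x(t) = K_1e^(-5t) - K_2e^(-3t), z(t) = K_1e^(-5t) - 2K_2e^(-3t)

Coefficient matrix A = [[-7, 2], [-4, -1]].
Characteristic polynomial det(A - λI) = λ^2 + 8λ + 15 = 0.
Eigenvalues λ = -5, -3.
For λ=-5: (A-λI) row 1 is [-2, 2], so an eigenvector is (1, 1).
For λ=-3: (A-λI) row 1 is [-4, 2], so an eigenvector is (-1, -2).
General solution: K_1e^(-5t)(1,1) + K_2e^(-3t)(-1,-2).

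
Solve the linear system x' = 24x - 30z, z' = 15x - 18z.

Coefficient matrix A = [[24, -30], [15, -18]].
Characteristic polynomial det(A - λI) = λ^2 - 6λ + 18 = 0.
Eigenvalues λ = 3 ± 3i (complex conjugate pair).
For λ=3+3i: an eigenvector is (1,1) - i(-3,-2) = (1 + 3i, 1 + 2i).
A real fundamental pair from Re and Im of e^((3+3i)t)v: X_1 = e^(3t)(cos(3t)·(1,1) + sin(3t)·(-3,-2)), X_2 = e^(3t)(sin(3t)·(1,1) - cos(3t)·(-3,-2)).
General solution: C_1X_1 + C_2X_2.

x(t) = -3C_1e^(3t)sin(3t) + C_1e^(3t)cos(3t) + C_2e^(3t)sin(3t) + 3C_2e^(3t)cos(3t), z(t) = -2C_1e^(3t)sin(3t) + C_1e^(3t)cos(3t) + C_2e^(3t)sin(3t) + 2C_2e^(3t)cos(3t)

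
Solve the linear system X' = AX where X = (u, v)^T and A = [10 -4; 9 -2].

Coefficient matrix A = [[10, -4], [9, -2]].
Characteristic polynomial det(A - λI) = λ^2 - 8λ + 16 = 0.
Single eigenvalue λ = 4 with algebraic multiplicity 2.
Eigenvector v = (2,3); generalized eigenvector w with (A-λI)w=v is (-1,-2).
General solution: e^(4t)[K_1·v + K_2·(t·v + w)].

u(t) = 2K_1e^(4t) + 2K_2te^(4t) - K_2e^(4t), v(t) = 3K_1e^(4t) + 3K_2te^(4t) - 2K_2e^(4t)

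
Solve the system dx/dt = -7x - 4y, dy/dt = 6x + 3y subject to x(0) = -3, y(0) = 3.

Coefficient matrix A = [[-7, -4], [6, 3]].
Characteristic polynomial det(A - λI) = λ^2 + 4λ + 3 = 0.
Eigenvalues λ = -1, -3.
For λ=-1: (A-λI) row 1 is [-6, -4], so an eigenvector is (2, -3).
For λ=-3: (A-λI) row 1 is [-4, -4], so an eigenvector is (1, -1).
General solution: K_1e^(-t)(2,-3) + K_2e^(-3t)(1,-1).
Applying x(0)=-3, y(0)=3 gives K_1=0, K_2=-3.

x(t) = -3e^(-3t), y(t) = 3e^(-3t)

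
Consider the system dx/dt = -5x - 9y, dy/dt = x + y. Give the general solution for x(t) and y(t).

x(t) = -3c_1e^(-2t) - 3c_2te^(-2t) - 2c_2e^(-2t), y(t) = c_1e^(-2t) + c_2te^(-2t) + c_2e^(-2t)

Coefficient matrix A = [[-5, -9], [1, 1]].
Characteristic polynomial det(A - λI) = λ^2 + 4λ + 4 = 0.
Single eigenvalue λ = -2 with algebraic multiplicity 2.
Eigenvector v = (-3,1); generalized eigenvector w with (A-λI)w=v is (-2,1).
General solution: e^(-2t)[c_1·v + c_2·(t·v + w)].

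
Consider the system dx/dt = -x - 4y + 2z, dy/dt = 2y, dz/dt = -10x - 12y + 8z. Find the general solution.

x(t) = 2c_1e^(4t) + c_3e^(3t), y(t) = c_2e^(2t), z(t) = 5c_1e^(4t) + 2c_2e^(2t) + 2c_3e^(3t)

Coefficient matrix A = [[-1, -4, 2], [0, 2, 0], [-10, -12, 8]].
det(A - λI) = 0 gives eigenvalues λ = 4, 2, 3.
For λ=4: eigenvector (2,0,5).
For λ=2: eigenvector (0,1,2).
For λ=3: eigenvector (1,0,2).
General solution: c_1e^(4t)(2,0,5) + c_2e^(2t)(0,1,2) + c_3e^(3t)(1,0,2).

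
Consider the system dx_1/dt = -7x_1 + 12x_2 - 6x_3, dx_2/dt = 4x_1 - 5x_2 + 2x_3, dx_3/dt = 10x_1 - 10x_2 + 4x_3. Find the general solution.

Coefficient matrix A = [[-7, 12, -6], [4, -5, 2], [10, -10, 4]].
det(A - λI) = 0 gives eigenvalues λ = -3, -1, -4.
For λ=-3: eigenvector (-3,4,10).
For λ=-1: eigenvector (0,1,2).
For λ=-4: eigenvector (-2,2,5).
General solution: C_1e^(-3t)(-3,4,10) + C_2e^(-t)(0,1,2) + C_3e^(-4t)(-2,2,5).

x_1(t) = -3C_1e^(-3t) - 2C_3e^(-4t), x_2(t) = 4C_1e^(-3t) + C_2e^(-t) + 2C_3e^(-4t), x_3(t) = 10C_1e^(-3t) + 2C_2e^(-t) + 5C_3e^(-4t)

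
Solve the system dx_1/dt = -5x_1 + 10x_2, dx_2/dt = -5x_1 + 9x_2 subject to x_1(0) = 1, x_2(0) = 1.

Coefficient matrix A = [[-5, 10], [-5, 9]].
Characteristic polynomial det(A - λI) = λ^2 - 4λ + 5 = 0.
Eigenvalues λ = 2 ± i (complex conjugate pair).
For λ=2+i: an eigenvector is (-3,-2) - i(1,1) = (-3 - i, -2 - i).
A real fundamental pair from Re and Im of e^((2+i)t)v: X_1 = e^(2t)(cos(t)·(-3,-2) + sin(t)·(1,1)), X_2 = e^(2t)(sin(t)·(-3,-2) - cos(t)·(1,1)).
General solution: C_1X_1 + C_2X_2.
Applying x_1(0)=1, x_2(0)=1 gives C_1=0, C_2=-1.

x_1(t) = 3e^(2t)sin(t) + e^(2t)cos(t), x_2(t) = 2e^(2t)sin(t) + e^(2t)cos(t)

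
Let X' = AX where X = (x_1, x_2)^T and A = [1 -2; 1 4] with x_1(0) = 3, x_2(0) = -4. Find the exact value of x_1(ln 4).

288

A = [[1,-2],[1,4]]; eigenvalues λ = 2, 3.
Eigenvectors: (2,-1) for λ=2, (1,-1) for λ=3.
From the initial condition, c_1 = -1, c_2 = 5.
x_1(ln 4) = (-1)(4^2)(2) + (5)(4^3)(1) = 288.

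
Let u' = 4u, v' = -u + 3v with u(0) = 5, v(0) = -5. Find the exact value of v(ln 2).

-80

A = [[4,0],[-1,3]]; eigenvalues λ = 3, 4.
Eigenvectors: (0,-1) for λ=3, (1,-1) for λ=4.
From the initial condition, c_1 = 0, c_2 = 5.
v(ln 2) = (0)(2^3)(-1) + (5)(2^4)(-1) = -80.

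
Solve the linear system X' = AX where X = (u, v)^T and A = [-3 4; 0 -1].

Coefficient matrix A = [[-3, 4], [0, -1]].
Characteristic polynomial det(A - λI) = λ^2 + 4λ + 3 = 0.
Eigenvalues λ = -1, -3.
For λ=-1: (A-λI) row 1 is [-2, 4], so an eigenvector is (2, 1).
For λ=-3: (A-λI) row 1 is [0, 4], so an eigenvector is (1, 0).
General solution: c_1e^(-t)(2,1) + c_2e^(-3t)(1,0).

u(t) = 2c_1e^(-t) + c_2e^(-3t), v(t) = c_1e^(-t)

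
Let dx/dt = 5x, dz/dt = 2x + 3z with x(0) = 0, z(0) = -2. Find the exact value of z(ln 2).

-16

A = [[5,0],[2,3]]; eigenvalues λ = 3, 5.
Eigenvectors: (0,-1) for λ=3, (1,1) for λ=5.
From the initial condition, c_1 = 2, c_2 = 0.
z(ln 2) = (2)(2^3)(-1) + (0)(2^5)(1) = -16.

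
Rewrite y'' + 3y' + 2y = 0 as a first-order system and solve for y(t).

y(t) = K_1e^(-2t) + K_2e^(-t)

Let x_1 = y, x_2 = y'. Then x_1' = x_2 and x_2' = -2x_1 - 3x_2.
A = [[0,1],[-2,-3]]; det(A-λI) = λ^2 + 3λ + 2.
Eigenvalues λ = -2, -1 with eigenvectors (1,-2), (1,-1).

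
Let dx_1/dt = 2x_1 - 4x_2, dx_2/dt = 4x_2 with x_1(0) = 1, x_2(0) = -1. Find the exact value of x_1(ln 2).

A = [[2,-4],[0,4]]; eigenvalues λ = 2, 4.
Eigenvectors: (-1,0) for λ=2, (2,-1) for λ=4.
From the initial condition, c_1 = 1, c_2 = 1.
x_1(ln 2) = (1)(2^2)(-1) + (1)(2^4)(2) = 28.

28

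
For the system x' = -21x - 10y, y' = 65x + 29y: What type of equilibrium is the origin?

A = [[-21,-10],[65,29]]; det(A-λI) = λ^2 - 8λ + 41.
λ = 4 ± 5i: positive real part.

unstable spiral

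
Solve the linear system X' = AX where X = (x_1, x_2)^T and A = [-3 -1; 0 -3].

x_1(t) = -C_1e^(-3t) - C_2te^(-3t) - C_2e^(-3t), x_2(t) = C_2e^(-3t)

Coefficient matrix A = [[-3, -1], [0, -3]].
Characteristic polynomial det(A - λI) = λ^2 + 6λ + 9 = 0.
Single eigenvalue λ = -3 with algebraic multiplicity 2.
Eigenvector v = (-1,0); generalized eigenvector w with (A-λI)w=v is (-1,1).
General solution: e^(-3t)[C_1·v + C_2·(t·v + w)].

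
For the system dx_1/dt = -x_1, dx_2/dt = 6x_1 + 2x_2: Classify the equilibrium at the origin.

saddle

A = [[-1,0],[6,2]]; det(A-λI) = λ^2 - λ - 2.
λ = 2, -1: opposite signs.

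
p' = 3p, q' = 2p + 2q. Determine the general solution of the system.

p(t) = K_2e^(3t), q(t) = -K_1e^(2t) + 2K_2e^(3t)

Coefficient matrix A = [[3, 0], [2, 2]].
Characteristic polynomial det(A - λI) = λ^2 - 5λ + 6 = 0.
Eigenvalues λ = 2, 3.
For λ=2: (A-λI) row 1 is [1, 0], so an eigenvector is (0, -1).
For λ=3: (A-λI) row 2 is [2, -1], so an eigenvector is (1, 2).
General solution: K_1e^(2t)(0,-1) + K_2e^(3t)(1,2).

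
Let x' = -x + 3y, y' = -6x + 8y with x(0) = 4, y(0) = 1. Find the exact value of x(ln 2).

A = [[-1,3],[-6,8]]; eigenvalues λ = 5, 2.
Eigenvectors: (-1,-2) for λ=5, (-1,-1) for λ=2.
From the initial condition, c_1 = 3, c_2 = -7.
x(ln 2) = (3)(2^5)(-1) + (-7)(2^2)(-1) = -68.

-68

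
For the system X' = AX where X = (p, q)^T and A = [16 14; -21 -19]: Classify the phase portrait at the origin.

A = [[16,14],[-21,-19]]; det(A-λI) = λ^2 + 3λ - 10.
λ = 2, -5: opposite signs.

saddle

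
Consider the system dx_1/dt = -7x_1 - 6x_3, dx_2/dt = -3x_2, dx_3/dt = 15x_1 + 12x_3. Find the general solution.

x_1(t) = 3K_2e^(3t) + 2K_3e^(2t), x_2(t) = K_1e^(-3t), x_3(t) = -5K_2e^(3t) - 3K_3e^(2t)

Coefficient matrix A = [[-7, 0, -6], [0, -3, 0], [15, 0, 12]].
det(A - λI) = 0 gives eigenvalues λ = -3, 3, 2.
For λ=-3: eigenvector (0,1,0).
For λ=3: eigenvector (3,0,-5).
For λ=2: eigenvector (2,0,-3).
General solution: K_1e^(-3t)(0,1,0) + K_2e^(3t)(3,0,-5) + K_3e^(2t)(2,0,-3).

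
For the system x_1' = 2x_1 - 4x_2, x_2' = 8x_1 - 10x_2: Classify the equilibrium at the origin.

stable node

A = [[2,-4],[8,-10]]; det(A-λI) = λ^2 + 8λ + 12.
λ = -2, -6: both negative.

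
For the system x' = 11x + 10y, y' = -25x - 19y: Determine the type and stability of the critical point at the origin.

stable spiral

A = [[11,10],[-25,-19]]; det(A-λI) = λ^2 + 8λ + 41.
λ = -4 ± 5i: negative real part.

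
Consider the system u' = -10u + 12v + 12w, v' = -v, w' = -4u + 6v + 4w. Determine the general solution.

u(t) = 3K_1e^(-2t) + 4K_2e^(-t) - 2K_3e^(-4t), v(t) = K_2e^(-t), w(t) = 2K_1e^(-2t) + 2K_2e^(-t) - K_3e^(-4t)

Coefficient matrix A = [[-10, 12, 12], [0, -1, 0], [-4, 6, 4]].
det(A - λI) = 0 gives eigenvalues λ = -2, -1, -4.
For λ=-2: eigenvector (3,0,2).
For λ=-1: eigenvector (4,1,2).
For λ=-4: eigenvector (-2,0,-1).
General solution: K_1e^(-2t)(3,0,2) + K_2e^(-t)(4,1,2) + K_3e^(-4t)(-2,0,-1).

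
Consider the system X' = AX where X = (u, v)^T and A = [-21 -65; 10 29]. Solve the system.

Coefficient matrix A = [[-21, -65], [10, 29]].
Characteristic polynomial det(A - λI) = λ^2 - 8λ + 41 = 0.
Eigenvalues λ = 4 ± 5i (complex conjugate pair).
For λ=4+5i: an eigenvector is (-3,1) - i(2,-1) = (-3 - 2i, 1 + i).
A real fundamental pair from Re and Im of e^((4+5i)t)v: X_1 = e^(4t)(cos(5t)·(-3,1) + sin(5t)·(2,-1)), X_2 = e^(4t)(sin(5t)·(-3,1) - cos(5t)·(2,-1)).
General solution: C_1X_1 + C_2X_2.

u(t) = 2C_1e^(4t)sin(5t) - 3C_1e^(4t)cos(5t) - 3C_2e^(4t)sin(5t) - 2C_2e^(4t)cos(5t), v(t) = -C_1e^(4t)sin(5t) + C_1e^(4t)cos(5t) + C_2e^(4t)sin(5t) + C_2e^(4t)cos(5t)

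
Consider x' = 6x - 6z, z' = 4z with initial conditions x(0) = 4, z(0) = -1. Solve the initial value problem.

Coefficient matrix A = [[6, -6], [0, 4]].
Characteristic polynomial det(A - λI) = λ^2 - 10λ + 24 = 0.
Eigenvalues λ = 6, 4.
For λ=6: (A-λI) row 1 is [0, -6], so an eigenvector is (-1, 0).
For λ=4: (A-λI) row 1 is [2, -6], so an eigenvector is (-3, -1).
General solution: c_1e^(6t)(-1,0) + c_2e^(4t)(-3,-1).
Applying x(0)=4, z(0)=-1 gives c_1=-7, c_2=1.

x(t) = 7e^(6t) - 3e^(4t), z(t) = -e^(4t)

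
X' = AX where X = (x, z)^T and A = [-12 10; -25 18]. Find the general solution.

Coefficient matrix A = [[-12, 10], [-25, 18]].
Characteristic polynomial det(A - λI) = λ^2 - 6λ + 34 = 0.
Eigenvalues λ = 3 ± 5i (complex conjugate pair).
For λ=3+5i: an eigenvector is (-1,-2) - i(-1,-1) = (-1 + i, -2 + i).
A real fundamental pair from Re and Im of e^((3+5i)t)v: X_1 = e^(3t)(cos(5t)·(-1,-2) + sin(5t)·(-1,-1)), X_2 = e^(3t)(sin(5t)·(-1,-2) - cos(5t)·(-1,-1)).
General solution: K_1X_1 + K_2X_2.

x(t) = -K_1e^(3t)sin(5t) - K_1e^(3t)cos(5t) - K_2e^(3t)sin(5t) + K_2e^(3t)cos(5t), z(t) = -K_1e^(3t)sin(5t) - 2K_1e^(3t)cos(5t) - 2K_2e^(3t)sin(5t) + K_2e^(3t)cos(5t)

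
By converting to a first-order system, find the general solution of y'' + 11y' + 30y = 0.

Let x_1 = y, x_2 = y'. Then x_1' = x_2 and x_2' = -30x_1 - 11x_2.
A = [[0,1],[-30,-11]]; det(A-λI) = λ^2 + 11λ + 30.
Eigenvalues λ = -6, -5 with eigenvectors (1,-6), (1,-5).

y(t) = K_1e^(-6t) + K_2e^(-5t)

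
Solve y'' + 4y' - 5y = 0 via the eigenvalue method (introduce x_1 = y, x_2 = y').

Let x_1 = y, x_2 = y'. Then x_1' = x_2 and x_2' = 5x_1 - 4x_2.
A = [[0,1],[5,-4]]; det(A-λI) = λ^2 + 4λ - 5.
Eigenvalues λ = -5, 1 with eigenvectors (1,-5), (1,1).

y(t) = c_1e^(-5t) + c_2e^(t)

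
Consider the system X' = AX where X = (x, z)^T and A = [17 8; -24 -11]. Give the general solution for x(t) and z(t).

x(t) = -c_1e^(t) - 2c_2e^(5t), z(t) = 2c_1e^(t) + 3c_2e^(5t)

Coefficient matrix A = [[17, 8], [-24, -11]].
Characteristic polynomial det(A - λI) = λ^2 - 6λ + 5 = 0.
Eigenvalues λ = 1, 5.
For λ=1: (A-λI) row 1 is [16, 8], so an eigenvector is (-1, 2).
For λ=5: (A-λI) row 1 is [12, 8], so an eigenvector is (-2, 3).
General solution: c_1e^(t)(-1,2) + c_2e^(5t)(-2,3).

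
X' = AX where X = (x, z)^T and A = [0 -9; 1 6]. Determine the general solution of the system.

Coefficient matrix A = [[0, -9], [1, 6]].
Characteristic polynomial det(A - λI) = λ^2 - 6λ + 9 = 0.
Single eigenvalue λ = 3 with algebraic multiplicity 2.
Eigenvector v = (3,-1); generalized eigenvector w with (A-λI)w=v is (-1,0).
General solution: e^(3t)[c_1·v + c_2·(t·v + w)].

x(t) = 3c_1e^(3t) + 3c_2te^(3t) - c_2e^(3t), z(t) = -c_1e^(3t) - c_2te^(3t)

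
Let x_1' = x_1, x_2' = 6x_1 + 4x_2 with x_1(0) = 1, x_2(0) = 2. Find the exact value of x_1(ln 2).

A = [[1,0],[6,4]]; eigenvalues λ = 1, 4.
Eigenvectors: (-1,2) for λ=1, (0,-1) for λ=4.
From the initial condition, c_1 = -1, c_2 = -4.
x_1(ln 2) = (-1)(2^1)(-1) + (-4)(2^4)(0) = 2.

2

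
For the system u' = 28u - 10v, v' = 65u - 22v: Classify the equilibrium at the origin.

A = [[28,-10],[65,-22]]; det(A-λI) = λ^2 - 6λ + 34.
λ = 3 ± 5i: positive real part.

unstable spiral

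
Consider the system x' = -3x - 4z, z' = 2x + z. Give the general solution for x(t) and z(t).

Coefficient matrix A = [[-3, -4], [2, 1]].
Characteristic polynomial det(A - λI) = λ^2 + 2λ + 5 = 0.
Eigenvalues λ = -1 ± 2i (complex conjugate pair).
For λ=-1+2i: an eigenvector is (-1,0) - i(1,-1) = (-1 - i, 0 + i).
A real fundamental pair from Re and Im of e^((-1+2i)t)v: X_1 = e^(-t)(cos(2t)·(-1,0) + sin(2t)·(1,-1)), X_2 = e^(-t)(sin(2t)·(-1,0) - cos(2t)·(1,-1)).
General solution: c_1X_1 + c_2X_2.

x(t) = c_1e^(-t)sin(2t) - c_1e^(-t)cos(2t) - c_2e^(-t)sin(2t) - c_2e^(-t)cos(2t), z(t) = -c_1e^(-t)sin(2t) + c_2e^(-t)cos(2t)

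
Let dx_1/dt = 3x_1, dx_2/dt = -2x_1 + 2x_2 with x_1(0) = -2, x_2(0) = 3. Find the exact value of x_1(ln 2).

A = [[3,0],[-2,2]]; eigenvalues λ = 2, 3.
Eigenvectors: (0,-1) for λ=2, (-1,2) for λ=3.
From the initial condition, c_1 = 1, c_2 = 2.
x_1(ln 2) = (1)(2^2)(0) + (2)(2^3)(-1) = -16.

-16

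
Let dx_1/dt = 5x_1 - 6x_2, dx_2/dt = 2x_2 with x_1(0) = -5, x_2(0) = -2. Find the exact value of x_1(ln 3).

A = [[5,-6],[0,2]]; eigenvalues λ = 2, 5.
Eigenvectors: (-2,-1) for λ=2, (1,0) for λ=5.
From the initial condition, c_1 = 2, c_2 = -1.
x_1(ln 3) = (2)(3^2)(-2) + (-1)(3^5)(1) = -279.

-279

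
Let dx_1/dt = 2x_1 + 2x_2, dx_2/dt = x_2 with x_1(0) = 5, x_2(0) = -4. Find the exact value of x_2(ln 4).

A = [[2,2],[0,1]]; eigenvalues λ = 2, 1.
Eigenvectors: (1,0) for λ=2, (2,-1) for λ=1.
From the initial condition, c_1 = -3, c_2 = 4.
x_2(ln 4) = (-3)(4^2)(0) + (4)(4^1)(-1) = -16.

-16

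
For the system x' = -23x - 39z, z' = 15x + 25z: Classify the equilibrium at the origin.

unstable spiral

A = [[-23,-39],[15,25]]; det(A-λI) = λ^2 - 2λ + 10.
λ = 1 ± 3i: positive real part.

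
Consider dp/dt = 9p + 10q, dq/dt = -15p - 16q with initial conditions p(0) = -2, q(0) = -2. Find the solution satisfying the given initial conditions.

p(t) = -10e^(-t) + 8e^(-6t), q(t) = 10e^(-t) - 12e^(-6t)

Coefficient matrix A = [[9, 10], [-15, -16]].
Characteristic polynomial det(A - λI) = λ^2 + 7λ + 6 = 0.
Eigenvalues λ = -1, -6.
For λ=-1: (A-λI) row 1 is [10, 10], so an eigenvector is (-1, 1).
For λ=-6: (A-λI) row 1 is [15, 10], so an eigenvector is (-2, 3).
General solution: C_1e^(-t)(-1,1) + C_2e^(-6t)(-2,3).
Applying p(0)=-2, q(0)=-2 gives C_1=10, C_2=-4.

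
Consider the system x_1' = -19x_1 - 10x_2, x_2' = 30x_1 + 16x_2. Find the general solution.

x_1(t) = c_1e^(t) - 2c_2e^(-4t), x_2(t) = -2c_1e^(t) + 3c_2e^(-4t)

Coefficient matrix A = [[-19, -10], [30, 16]].
Characteristic polynomial det(A - λI) = λ^2 + 3λ - 4 = 0.
Eigenvalues λ = 1, -4.
For λ=1: (A-λI) row 1 is [-20, -10], so an eigenvector is (1, -2).
For λ=-4: (A-λI) row 1 is [-15, -10], so an eigenvector is (-2, 3).
General solution: c_1e^(t)(1,-2) + c_2e^(-4t)(-2,3).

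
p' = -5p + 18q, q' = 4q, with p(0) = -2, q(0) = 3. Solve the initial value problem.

p(t) = 6e^(4t) - 8e^(-5t), q(t) = 3e^(4t)

Coefficient matrix A = [[-5, 18], [0, 4]].
Characteristic polynomial det(A - λI) = λ^2 + λ - 20 = 0.
Eigenvalues λ = 4, -5.
For λ=4: (A-λI) row 1 is [-9, 18], so an eigenvector is (-2, -1).
For λ=-5: (A-λI) row 1 is [0, 18], so an eigenvector is (-1, 0).
General solution: C_1e^(4t)(-2,-1) + C_2e^(-5t)(-1,0).
Applying p(0)=-2, q(0)=3 gives C_1=-3, C_2=8.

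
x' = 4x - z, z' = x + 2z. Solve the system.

Coefficient matrix A = [[4, -1], [1, 2]].
Characteristic polynomial det(A - λI) = λ^2 - 6λ + 9 = 0.
Single eigenvalue λ = 3 with algebraic multiplicity 2.
Eigenvector v = (1,1); generalized eigenvector w with (A-λI)w=v is (-1,-2).
General solution: e^(3t)[K_1·v + K_2·(t·v + w)].

x(t) = K_1e^(3t) + K_2te^(3t) - K_2e^(3t), z(t) = K_1e^(3t) + K_2te^(3t) - 2K_2e^(3t)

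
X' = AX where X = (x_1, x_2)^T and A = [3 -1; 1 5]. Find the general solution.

Coefficient matrix A = [[3, -1], [1, 5]].
Characteristic polynomial det(A - λI) = λ^2 - 8λ + 16 = 0.
Single eigenvalue λ = 4 with algebraic multiplicity 2.
Eigenvector v = (1,-1); generalized eigenvector w with (A-λI)w=v is (0,-1).
General solution: e^(4t)[K_1·v + K_2·(t·v + w)].

x_1(t) = K_1e^(4t) + K_2te^(4t), x_2(t) = -K_1e^(4t) - K_2te^(4t) - K_2e^(4t)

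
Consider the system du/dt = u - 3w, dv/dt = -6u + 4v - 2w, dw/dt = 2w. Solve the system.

u(t) = K_1e^(t) - 3K_3e^(2t), v(t) = 2K_1e^(t) + K_2e^(4t) - 8K_3e^(2t), w(t) = K_3e^(2t)

Coefficient matrix A = [[1, 0, -3], [-6, 4, -2], [0, 0, 2]].
det(A - λI) = 0 gives eigenvalues λ = 1, 4, 2.
For λ=1: eigenvector (1,2,0).
For λ=4: eigenvector (0,1,0).
For λ=2: eigenvector (-3,-8,1).
General solution: K_1e^(t)(1,2,0) + K_2e^(4t)(0,1,0) + K_3e^(2t)(-3,-8,1).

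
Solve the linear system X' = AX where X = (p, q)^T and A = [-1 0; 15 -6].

Coefficient matrix A = [[-1, 0], [15, -6]].
Characteristic polynomial det(A - λI) = λ^2 + 7λ + 6 = 0.
Eigenvalues λ = -6, -1.
For λ=-6: (A-λI) row 1 is [5, 0], so an eigenvector is (0, -1).
For λ=-1: (A-λI) row 2 is [15, -5], so an eigenvector is (1, 3).
General solution: K_1e^(-6t)(0,-1) + K_2e^(-t)(1,3).

p(t) = K_2e^(-t), q(t) = -K_1e^(-6t) + 3K_2e^(-t)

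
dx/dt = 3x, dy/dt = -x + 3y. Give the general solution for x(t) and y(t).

x(t) = -c_2e^(3t), y(t) = c_1e^(3t) + c_2te^(3t) - 2c_2e^(3t)

Coefficient matrix A = [[3, 0], [-1, 3]].
Characteristic polynomial det(A - λI) = λ^2 - 6λ + 9 = 0.
Single eigenvalue λ = 3 with algebraic multiplicity 2.
Eigenvector v = (0,1); generalized eigenvector w with (A-λI)w=v is (-1,-2).
General solution: e^(3t)[c_1·v + c_2·(t·v + w)].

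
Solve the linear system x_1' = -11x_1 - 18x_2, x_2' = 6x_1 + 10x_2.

x_1(t) = 2c_1e^(-2t) + 3c_2e^(t), x_2(t) = -c_1e^(-2t) - 2c_2e^(t)

Coefficient matrix A = [[-11, -18], [6, 10]].
Characteristic polynomial det(A - λI) = λ^2 + λ - 2 = 0.
Eigenvalues λ = -2, 1.
For λ=-2: (A-λI) row 1 is [-9, -18], so an eigenvector is (2, -1).
For λ=1: (A-λI) row 1 is [-12, -18], so an eigenvector is (3, -2).
General solution: c_1e^(-2t)(2,-1) + c_2e^(t)(3,-2).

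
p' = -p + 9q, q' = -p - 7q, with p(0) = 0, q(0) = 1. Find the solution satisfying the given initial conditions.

Coefficient matrix A = [[-1, 9], [-1, -7]].
Characteristic polynomial det(A - λI) = λ^2 + 8λ + 16 = 0.
Single eigenvalue λ = -4 with algebraic multiplicity 2.
Eigenvector v = (-3,1); generalized eigenvector w with (A-λI)w=v is (-1,0).
General solution: e^(-4t)[c_1·v + c_2·(t·v + w)].
Applying p(0)=0, q(0)=1 gives c_1=1, c_2=-3.

p(t) = 9te^(-4t), q(t) = -3te^(-4t) + e^(-4t)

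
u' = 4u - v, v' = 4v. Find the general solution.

Coefficient matrix A = [[4, -1], [0, 4]].
Characteristic polynomial det(A - λI) = λ^2 - 8λ + 16 = 0.
Single eigenvalue λ = 4 with algebraic multiplicity 2.
Eigenvector v = (-1,0); generalized eigenvector w with (A-λI)w=v is (2,1).
General solution: e^(4t)[K_1·v + K_2·(t·v + w)].

u(t) = -K_1e^(4t) - K_2te^(4t) + 2K_2e^(4t), v(t) = K_2e^(4t)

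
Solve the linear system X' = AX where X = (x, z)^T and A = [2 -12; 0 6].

Coefficient matrix A = [[2, -12], [0, 6]].
Characteristic polynomial det(A - λI) = λ^2 - 8λ + 12 = 0.
Eigenvalues λ = 6, 2.
For λ=6: (A-λI) row 1 is [-4, -12], so an eigenvector is (-3, 1).
For λ=2: (A-λI) row 1 is [0, -12], so an eigenvector is (-1, 0).
General solution: C_1e^(6t)(-3,1) + C_2e^(2t)(-1,0).

x(t) = -3C_1e^(6t) - C_2e^(2t), z(t) = C_1e^(6t)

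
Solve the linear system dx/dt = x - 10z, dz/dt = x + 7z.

x(t) = -3C_1e^(4t)sin(t) + C_1e^(4t)cos(t) + C_2e^(4t)sin(t) + 3C_2e^(4t)cos(t), z(t) = C_1e^(4t)sin(t) - C_2e^(4t)cos(t)

Coefficient matrix A = [[1, -10], [1, 7]].
Characteristic polynomial det(A - λI) = λ^2 - 8λ + 17 = 0.
Eigenvalues λ = 4 ± i (complex conjugate pair).
For λ=4+i: an eigenvector is (1,0) - i(-3,1) = (1 + 3i, 0 - i).
A real fundamental pair from Re and Im of e^((4+i)t)v: X_1 = e^(4t)(cos(t)·(1,0) + sin(t)·(-3,1)), X_2 = e^(4t)(sin(t)·(1,0) - cos(t)·(-3,1)).
General solution: C_1X_1 + C_2X_2.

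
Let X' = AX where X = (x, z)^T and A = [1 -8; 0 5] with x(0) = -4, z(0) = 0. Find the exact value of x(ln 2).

A = [[1,-8],[0,5]]; eigenvalues λ = 1, 5.
Eigenvectors: (-1,0) for λ=1, (-2,1) for λ=5.
From the initial condition, c_1 = 4, c_2 = 0.
x(ln 2) = (4)(2^1)(-1) + (0)(2^5)(-2) = -8.

-8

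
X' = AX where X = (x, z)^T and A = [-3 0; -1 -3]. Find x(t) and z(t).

x(t) = -c_2e^(-3t), z(t) = c_1e^(-3t) + c_2te^(-3t) - 3c_2e^(-3t)

Coefficient matrix A = [[-3, 0], [-1, -3]].
Characteristic polynomial det(A - λI) = λ^2 + 6λ + 9 = 0.
Single eigenvalue λ = -3 with algebraic multiplicity 2.
Eigenvector v = (0,1); generalized eigenvector w with (A-λI)w=v is (-1,-3).
General solution: e^(-3t)[c_1·v + c_2·(t·v + w)].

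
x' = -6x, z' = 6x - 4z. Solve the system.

Coefficient matrix A = [[-6, 0], [6, -4]].
Characteristic polynomial det(A - λI) = λ^2 + 10λ + 24 = 0.
Eigenvalues λ = -4, -6.
For λ=-4: (A-λI) row 1 is [-2, 0], so an eigenvector is (0, -1).
For λ=-6: (A-λI) row 2 is [6, 2], so an eigenvector is (1, -3).
General solution: c_1e^(-4t)(0,-1) + c_2e^(-6t)(1,-3).

x(t) = c_2e^(-6t), z(t) = -c_1e^(-4t) - 3c_2e^(-6t)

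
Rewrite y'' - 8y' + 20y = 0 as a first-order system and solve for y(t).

y(t) = C_1e^(4t)cos(2t) + C_2e^(4t)sin(2t)

Let x_1 = y, x_2 = y'. Then x_1' = x_2 and x_2' = -20x_1 + 8x_2.
A = [[0,1],[-20,8]]; det(A-λI) = λ^2 - 8λ + 20.
Eigenvalues λ = 4 ± 2i.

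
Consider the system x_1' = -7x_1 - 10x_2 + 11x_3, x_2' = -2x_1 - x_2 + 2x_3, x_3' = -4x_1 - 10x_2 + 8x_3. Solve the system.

x_1(t) = 3c_1e^(-3t) + 2c_2e^(-t) + c_3e^(4t), x_2(t) = c_1e^(-3t) + c_2e^(-t), x_3(t) = 2c_1e^(-3t) + 2c_2e^(-t) + c_3e^(4t)

Coefficient matrix A = [[-7, -10, 11], [-2, -1, 2], [-4, -10, 8]].
det(A - λI) = 0 gives eigenvalues λ = -3, -1, 4.
For λ=-3: eigenvector (3,1,2).
For λ=-1: eigenvector (2,1,2).
For λ=4: eigenvector (1,0,1).
General solution: c_1e^(-3t)(3,1,2) + c_2e^(-t)(2,1,2) + c_3e^(4t)(1,0,1).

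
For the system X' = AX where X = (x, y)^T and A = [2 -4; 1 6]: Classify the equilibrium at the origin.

A = [[2,-4],[1,6]]; det(A-λI) = λ^2 - 8λ + 16.
repeated λ = 4 with a single eigenvector.

unstable improper node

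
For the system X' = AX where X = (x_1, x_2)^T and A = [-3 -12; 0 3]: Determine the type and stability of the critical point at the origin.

A = [[-3,-12],[0,3]]; det(A-λI) = λ^2 - 9.
λ = 3, -3: opposite signs.

saddle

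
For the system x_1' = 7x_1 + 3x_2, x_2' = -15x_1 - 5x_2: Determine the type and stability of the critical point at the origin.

A = [[7,3],[-15,-5]]; det(A-λI) = λ^2 - 2λ + 10.
λ = 1 ± 3i: positive real part.

unstable spiral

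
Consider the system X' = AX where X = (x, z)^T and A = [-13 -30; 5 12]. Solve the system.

Coefficient matrix A = [[-13, -30], [5, 12]].
Characteristic polynomial det(A - λI) = λ^2 + λ - 6 = 0.
Eigenvalues λ = 2, -3.
For λ=2: (A-λI) row 1 is [-15, -30], so an eigenvector is (-2, 1).
For λ=-3: (A-λI) row 1 is [-10, -30], so an eigenvector is (-3, 1).
General solution: C_1e^(2t)(-2,1) + C_2e^(-3t)(-3,1).

x(t) = -2C_1e^(2t) - 3C_2e^(-3t), z(t) = C_1e^(2t) + C_2e^(-3t)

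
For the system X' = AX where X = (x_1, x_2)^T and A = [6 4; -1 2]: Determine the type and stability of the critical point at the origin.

unstable improper node

A = [[6,4],[-1,2]]; det(A-λI) = λ^2 - 8λ + 16.
repeated λ = 4 with a single eigenvector.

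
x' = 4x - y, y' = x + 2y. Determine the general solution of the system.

x(t) = -K_1e^(3t) - K_2te^(3t) + K_2e^(3t), y(t) = -K_1e^(3t) - K_2te^(3t) + 2K_2e^(3t)

Coefficient matrix A = [[4, -1], [1, 2]].
Characteristic polynomial det(A - λI) = λ^2 - 6λ + 9 = 0.
Single eigenvalue λ = 3 with algebraic multiplicity 2.
Eigenvector v = (-1,-1); generalized eigenvector w with (A-λI)w=v is (1,2).
General solution: e^(3t)[K_1·v + K_2·(t·v + w)].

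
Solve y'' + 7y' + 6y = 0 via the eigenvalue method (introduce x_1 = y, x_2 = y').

Let x_1 = y, x_2 = y'. Then x_1' = x_2 and x_2' = -6x_1 - 7x_2.
A = [[0,1],[-6,-7]]; det(A-λI) = λ^2 + 7λ + 6.
Eigenvalues λ = -6, -1 with eigenvectors (1,-6), (1,-1).

y(t) = K_1e^(-6t) + K_2e^(-t)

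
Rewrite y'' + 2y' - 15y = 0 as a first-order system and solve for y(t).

Let x_1 = y, x_2 = y'. Then x_1' = x_2 and x_2' = 15x_1 - 2x_2.
A = [[0,1],[15,-2]]; det(A-λI) = λ^2 + 2λ - 15.
Eigenvalues λ = -5, 3 with eigenvectors (1,-5), (1,3).

y(t) = K_1e^(-5t) + K_2e^(3t)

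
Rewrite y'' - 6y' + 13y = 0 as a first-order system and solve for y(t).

y(t) = C_1e^(3t)cos(2t) + C_2e^(3t)sin(2t)

Let x_1 = y, x_2 = y'. Then x_1' = x_2 and x_2' = -13x_1 + 6x_2.
A = [[0,1],[-13,6]]; det(A-λI) = λ^2 - 6λ + 13.
Eigenvalues λ = 3 ± 2i.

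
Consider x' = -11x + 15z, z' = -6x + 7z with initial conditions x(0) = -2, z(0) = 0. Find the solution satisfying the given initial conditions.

x(t) = 6e^(-2t)sin(3t) - 2e^(-2t)cos(3t), z(t) = 4e^(-2t)sin(3t)

Coefficient matrix A = [[-11, 15], [-6, 7]].
Characteristic polynomial det(A - λI) = λ^2 + 4λ + 13 = 0.
Eigenvalues λ = -2 ± 3i (complex conjugate pair).
For λ=-2+3i: an eigenvector is (-2,-1) - i(1,1) = (-2 - i, -1 - i).
A real fundamental pair from Re and Im of e^((-2+3i)t)v: X_1 = e^(-2t)(cos(3t)·(-2,-1) + sin(3t)·(1,1)), X_2 = e^(-2t)(sin(3t)·(-2,-1) - cos(3t)·(1,1)).
General solution: c_1X_1 + c_2X_2.
Applying x(0)=-2, z(0)=0 gives c_1=2, c_2=-2.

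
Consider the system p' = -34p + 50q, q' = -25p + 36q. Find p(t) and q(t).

Coefficient matrix A = [[-34, 50], [-25, 36]].
Characteristic polynomial det(A - λI) = λ^2 - 2λ + 26 = 0.
Eigenvalues λ = 1 ± 5i (complex conjugate pair).
For λ=1+5i: an eigenvector is (3,2) - i(-1,-1) = (3 + i, 2 + i).
A real fundamental pair from Re and Im of e^((1+5i)t)v: X_1 = e^(t)(cos(5t)·(3,2) + sin(5t)·(-1,-1)), X_2 = e^(t)(sin(5t)·(3,2) - cos(5t)·(-1,-1)).
General solution: C_1X_1 + C_2X_2.

p(t) = -C_1e^(t)sin(5t) + 3C_1e^(t)cos(5t) + 3C_2e^(t)sin(5t) + C_2e^(t)cos(5t), q(t) = -C_1e^(t)sin(5t) + 2C_1e^(t)cos(5t) + 2C_2e^(t)sin(5t) + C_2e^(t)cos(5t)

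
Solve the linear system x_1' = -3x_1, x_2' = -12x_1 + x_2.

x_1(t) = K_1e^(-3t), x_2(t) = 3K_1e^(-3t) - K_2e^(t)

Coefficient matrix A = [[-3, 0], [-12, 1]].
Characteristic polynomial det(A - λI) = λ^2 + 2λ - 3 = 0.
Eigenvalues λ = -3, 1.
For λ=-3: (A-λI) row 2 is [-12, 4], so an eigenvector is (1, 3).
For λ=1: (A-λI) row 1 is [-4, 0], so an eigenvector is (0, -1).
General solution: K_1e^(-3t)(1,3) + K_2e^(t)(0,-1).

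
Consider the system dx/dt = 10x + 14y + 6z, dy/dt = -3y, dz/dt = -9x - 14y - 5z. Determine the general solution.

Coefficient matrix A = [[10, 14, 6], [0, -3, 0], [-9, -14, -5]].
det(A - λI) = 0 gives eigenvalues λ = -3, 4, 1.
For λ=-3: eigenvector (-2,1,2).
For λ=4: eigenvector (1,0,-1).
For λ=1: eigenvector (-2,0,3).
General solution: c_1e^(-3t)(-2,1,2) + c_2e^(4t)(1,0,-1) + c_3e^(t)(-2,0,3).

x(t) = -2c_1e^(-3t) + c_2e^(4t) - 2c_3e^(t), y(t) = c_1e^(-3t), z(t) = 2c_1e^(-3t) - c_2e^(4t) + 3c_3e^(t)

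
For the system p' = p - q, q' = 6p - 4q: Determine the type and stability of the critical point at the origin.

A = [[1,-1],[6,-4]]; det(A-λI) = λ^2 + 3λ + 2.
λ = -2, -1: both negative.

stable node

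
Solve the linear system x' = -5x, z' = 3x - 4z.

Coefficient matrix A = [[-5, 0], [3, -4]].
Characteristic polynomial det(A - λI) = λ^2 + 9λ + 20 = 0.
Eigenvalues λ = -4, -5.
For λ=-4: (A-λI) row 1 is [-1, 0], so an eigenvector is (0, 1).
For λ=-5: (A-λI) row 2 is [3, 1], so an eigenvector is (-1, 3).
General solution: K_1e^(-4t)(0,1) + K_2e^(-5t)(-1,3).

x(t) = -K_2e^(-5t), z(t) = K_1e^(-4t) + 3K_2e^(-5t)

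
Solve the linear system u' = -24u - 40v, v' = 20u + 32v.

Coefficient matrix A = [[-24, -40], [20, 32]].
Characteristic polynomial det(A - λI) = λ^2 - 8λ + 32 = 0.
Eigenvalues λ = 4 ± 4i (complex conjugate pair).
For λ=4+4i: an eigenvector is (1,-1) - i(3,-2) = (1 - 3i, -1 + 2i).
A real fundamental pair from Re and Im of e^((4+4i)t)v: X_1 = e^(4t)(cos(4t)·(1,-1) + sin(4t)·(3,-2)), X_2 = e^(4t)(sin(4t)·(1,-1) - cos(4t)·(3,-2)).
General solution: K_1X_1 + K_2X_2.

u(t) = 3K_1e^(4t)sin(4t) + K_1e^(4t)cos(4t) + K_2e^(4t)sin(4t) - 3K_2e^(4t)cos(4t), v(t) = -2K_1e^(4t)sin(4t) - K_1e^(4t)cos(4t) - K_2e^(4t)sin(4t) + 2K_2e^(4t)cos(4t)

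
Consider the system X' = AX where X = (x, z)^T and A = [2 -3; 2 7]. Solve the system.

x(t) = 3C_1e^(4t) + C_2e^(5t), z(t) = -2C_1e^(4t) - C_2e^(5t)

Coefficient matrix A = [[2, -3], [2, 7]].
Characteristic polynomial det(A - λI) = λ^2 - 9λ + 20 = 0.
Eigenvalues λ = 4, 5.
For λ=4: (A-λI) row 1 is [-2, -3], so an eigenvector is (3, -2).
For λ=5: (A-λI) row 1 is [-3, -3], so an eigenvector is (1, -1).
General solution: C_1e^(4t)(3,-2) + C_2e^(5t)(1,-1).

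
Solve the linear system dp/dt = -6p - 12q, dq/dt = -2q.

Coefficient matrix A = [[-6, -12], [0, -2]].
Characteristic polynomial det(A - λI) = λ^2 + 8λ + 12 = 0.
Eigenvalues λ = -6, -2.
For λ=-6: (A-λI) row 1 is [0, -12], so an eigenvector is (-1, 0).
For λ=-2: (A-λI) row 1 is [-4, -12], so an eigenvector is (-3, 1).
General solution: C_1e^(-6t)(-1,0) + C_2e^(-2t)(-3,1).

p(t) = -C_1e^(-6t) - 3C_2e^(-2t), q(t) = C_2e^(-2t)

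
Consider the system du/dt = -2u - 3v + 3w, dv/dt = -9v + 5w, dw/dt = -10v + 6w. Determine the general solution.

u(t) = c_2e^(t) + c_3e^(-2t), v(t) = -c_1e^(-4t) + c_2e^(t), w(t) = -c_1e^(-4t) + 2c_2e^(t)

Coefficient matrix A = [[-2, -3, 3], [0, -9, 5], [0, -10, 6]].
det(A - λI) = 0 gives eigenvalues λ = -4, 1, -2.
For λ=-4: eigenvector (0,-1,-1).
For λ=1: eigenvector (1,1,2).
For λ=-2: eigenvector (1,0,0).
General solution: c_1e^(-4t)(0,-1,-1) + c_2e^(t)(1,1,2) + c_3e^(-2t)(1,0,0).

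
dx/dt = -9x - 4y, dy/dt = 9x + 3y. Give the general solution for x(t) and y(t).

x(t) = -2C_1e^(-3t) - 2C_2te^(-3t) - C_2e^(-3t), y(t) = 3C_1e^(-3t) + 3C_2te^(-3t) + 2C_2e^(-3t)

Coefficient matrix A = [[-9, -4], [9, 3]].
Characteristic polynomial det(A - λI) = λ^2 + 6λ + 9 = 0.
Single eigenvalue λ = -3 with algebraic multiplicity 2.
Eigenvector v = (-2,3); generalized eigenvector w with (A-λI)w=v is (-1,2).
General solution: e^(-3t)[C_1·v + C_2·(t·v + w)].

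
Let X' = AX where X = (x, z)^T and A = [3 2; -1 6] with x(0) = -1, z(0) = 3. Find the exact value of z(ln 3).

A = [[3,2],[-1,6]]; eigenvalues λ = 4, 5.
Eigenvectors: (2,1) for λ=4, (1,1) for λ=5.
From the initial condition, c_1 = -4, c_2 = 7.
z(ln 3) = (-4)(3^4)(1) + (7)(3^5)(1) = 1377.

1377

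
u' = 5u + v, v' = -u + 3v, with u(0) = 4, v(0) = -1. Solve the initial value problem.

Coefficient matrix A = [[5, 1], [-1, 3]].
Characteristic polynomial det(A - λI) = λ^2 - 8λ + 16 = 0.
Single eigenvalue λ = 4 with algebraic multiplicity 2.
Eigenvector v = (1,-1); generalized eigenvector w with (A-λI)w=v is (0,1).
General solution: e^(4t)[C_1·v + C_2·(t·v + w)].
Applying u(0)=4, v(0)=-1 gives C_1=4, C_2=3.

u(t) = 3te^(4t) + 4e^(4t), v(t) = -3te^(4t) - e^(4t)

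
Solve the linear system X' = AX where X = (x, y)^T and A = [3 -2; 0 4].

x(t) = 2c_1e^(4t) + c_2e^(3t), y(t) = -c_1e^(4t)

Coefficient matrix A = [[3, -2], [0, 4]].
Characteristic polynomial det(A - λI) = λ^2 - 7λ + 12 = 0.
Eigenvalues λ = 4, 3.
For λ=4: (A-λI) row 1 is [-1, -2], so an eigenvector is (2, -1).
For λ=3: (A-λI) row 1 is [0, -2], so an eigenvector is (1, 0).
General solution: c_1e^(4t)(2,-1) + c_2e^(3t)(1,0).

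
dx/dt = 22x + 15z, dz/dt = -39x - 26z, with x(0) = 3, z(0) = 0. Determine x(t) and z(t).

Coefficient matrix A = [[22, 15], [-39, -26]].
Characteristic polynomial det(A - λI) = λ^2 + 4λ + 13 = 0.
Eigenvalues λ = -2 ± 3i (complex conjugate pair).
For λ=-2+3i: an eigenvector is (-2,3) - i(-1,2) = (-2 + i, 3 - 2i).
A real fundamental pair from Re and Im of e^((-2+3i)t)v: X_1 = e^(-2t)(cos(3t)·(-2,3) + sin(3t)·(-1,2)), X_2 = e^(-2t)(sin(3t)·(-2,3) - cos(3t)·(-1,2)).
General solution: c_1X_1 + c_2X_2.
Applying x(0)=3, z(0)=0 gives c_1=-6, c_2=-9.

x(t) = 24e^(-2t)sin(3t) + 3e^(-2t)cos(3t), z(t) = -39e^(-2t)sin(3t)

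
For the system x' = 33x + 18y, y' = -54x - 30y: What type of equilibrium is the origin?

saddle

A = [[33,18],[-54,-30]]; det(A-λI) = λ^2 - 3λ - 18.
λ = -3, 6: opposite signs.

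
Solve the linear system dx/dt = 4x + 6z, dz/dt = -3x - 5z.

Coefficient matrix A = [[4, 6], [-3, -5]].
Characteristic polynomial det(A - λI) = λ^2 + λ - 2 = 0.
Eigenvalues λ = 1, -2.
For λ=1: (A-λI) row 1 is [3, 6], so an eigenvector is (-2, 1).
For λ=-2: (A-λI) row 1 is [6, 6], so an eigenvector is (1, -1).
General solution: c_1e^(t)(-2,1) + c_2e^(-2t)(1,-1).

x(t) = -2c_1e^(t) + c_2e^(-2t), z(t) = c_1e^(t) - c_2e^(-2t)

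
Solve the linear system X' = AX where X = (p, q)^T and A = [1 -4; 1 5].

p(t) = 2c_1e^(3t) + 2c_2te^(3t) - 3c_2e^(3t), q(t) = -c_1e^(3t) - c_2te^(3t) + c_2e^(3t)

Coefficient matrix A = [[1, -4], [1, 5]].
Characteristic polynomial det(A - λI) = λ^2 - 6λ + 9 = 0.
Single eigenvalue λ = 3 with algebraic multiplicity 2.
Eigenvector v = (2,-1); generalized eigenvector w with (A-λI)w=v is (-3,1).
General solution: e^(3t)[c_1·v + c_2·(t·v + w)].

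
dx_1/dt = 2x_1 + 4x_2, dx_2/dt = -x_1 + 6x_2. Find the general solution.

Coefficient matrix A = [[2, 4], [-1, 6]].
Characteristic polynomial det(A - λI) = λ^2 - 8λ + 16 = 0.
Single eigenvalue λ = 4 with algebraic multiplicity 2.
Eigenvector v = (2,1); generalized eigenvector w with (A-λI)w=v is (1,1).
General solution: e^(4t)[c_1·v + c_2·(t·v + w)].

x_1(t) = 2c_1e^(4t) + 2c_2te^(4t) + c_2e^(4t), x_2(t) = c_1e^(4t) + c_2te^(4t) + c_2e^(4t)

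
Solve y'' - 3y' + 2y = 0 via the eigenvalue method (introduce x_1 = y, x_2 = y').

y(t) = K_1e^(2t) + K_2e^(t)

Let x_1 = y, x_2 = y'. Then x_1' = x_2 and x_2' = -2x_1 + 3x_2.
A = [[0,1],[-2,3]]; det(A-λI) = λ^2 - 3λ + 2.
Eigenvalues λ = 2, 1 with eigenvectors (1,2), (1,1).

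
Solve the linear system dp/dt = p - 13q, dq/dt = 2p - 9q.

p(t) = 2c_1e^(-4t)sin(t) + 3c_1e^(-4t)cos(t) + 3c_2e^(-4t)sin(t) - 2c_2e^(-4t)cos(t), q(t) = c_1e^(-4t)sin(t) + c_1e^(-4t)cos(t) + c_2e^(-4t)sin(t) - c_2e^(-4t)cos(t)

Coefficient matrix A = [[1, -13], [2, -9]].
Characteristic polynomial det(A - λI) = λ^2 + 8λ + 17 = 0.
Eigenvalues λ = -4 ± i (complex conjugate pair).
For λ=-4+i: an eigenvector is (3,1) - i(2,1) = (3 - 2i, 1 - i).
A real fundamental pair from Re and Im of e^((-4+i)t)v: X_1 = e^(-4t)(cos(t)·(3,1) + sin(t)·(2,1)), X_2 = e^(-4t)(sin(t)·(3,1) - cos(t)·(2,1)).
General solution: c_1X_1 + c_2X_2.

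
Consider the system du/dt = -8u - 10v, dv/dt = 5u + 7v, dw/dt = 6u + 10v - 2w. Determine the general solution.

Coefficient matrix A = [[-8, -10, 0], [5, 7, 0], [6, 10, -2]].
det(A - λI) = 0 gives eigenvalues λ = -2, 2, -3.
For λ=-2: eigenvector (0,0,1).
For λ=2: eigenvector (-1,1,1).
For λ=-3: eigenvector (2,-1,-2).
General solution: c_1e^(-2t)(0,0,1) + c_2e^(2t)(-1,1,1) + c_3e^(-3t)(2,-1,-2).

u(t) = -c_2e^(2t) + 2c_3e^(-3t), v(t) = c_2e^(2t) - c_3e^(-3t), w(t) = c_1e^(-2t) + c_2e^(2t) - 2c_3e^(-3t)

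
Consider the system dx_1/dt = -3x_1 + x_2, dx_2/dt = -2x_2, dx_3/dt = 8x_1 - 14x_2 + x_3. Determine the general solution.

x_1(t) = K_1e^(-2t) + K_2e^(-3t), x_2(t) = K_1e^(-2t), x_3(t) = 2K_1e^(-2t) - 2K_2e^(-3t) + K_3e^(t)

Coefficient matrix A = [[-3, 1, 0], [0, -2, 0], [8, -14, 1]].
det(A - λI) = 0 gives eigenvalues λ = -2, -3, 1.
For λ=-2: eigenvector (1,1,2).
For λ=-3: eigenvector (1,0,-2).
For λ=1: eigenvector (0,0,1).
General solution: K_1e^(-2t)(1,1,2) + K_2e^(-3t)(1,0,-2) + K_3e^(t)(0,0,1).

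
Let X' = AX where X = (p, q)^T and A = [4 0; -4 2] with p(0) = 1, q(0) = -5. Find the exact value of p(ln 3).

81

A = [[4,0],[-4,2]]; eigenvalues λ = 2, 4.
Eigenvectors: (0,-1) for λ=2, (-1,2) for λ=4.
From the initial condition, c_1 = 3, c_2 = -1.
p(ln 3) = (3)(3^2)(0) + (-1)(3^4)(-1) = 81.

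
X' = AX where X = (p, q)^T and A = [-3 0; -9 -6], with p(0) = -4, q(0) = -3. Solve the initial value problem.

Coefficient matrix A = [[-3, 0], [-9, -6]].
Characteristic polynomial det(A - λI) = λ^2 + 9λ + 18 = 0.
Eigenvalues λ = -3, -6.
For λ=-3: (A-λI) row 2 is [-9, -3], so an eigenvector is (-1, 3).
For λ=-6: (A-λI) row 1 is [3, 0], so an eigenvector is (0, 1).
General solution: c_1e^(-3t)(-1,3) + c_2e^(-6t)(0,1).
Applying p(0)=-4, q(0)=-3 gives c_1=4, c_2=-15.

p(t) = -4e^(-3t), q(t) = 12e^(-3t) - 15e^(-6t)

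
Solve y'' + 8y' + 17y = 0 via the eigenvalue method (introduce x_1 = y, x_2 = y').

Let x_1 = y, x_2 = y'. Then x_1' = x_2 and x_2' = -17x_1 - 8x_2.
A = [[0,1],[-17,-8]]; det(A-λI) = λ^2 + 8λ + 17.
Eigenvalues λ = -4 ± i.

y(t) = C_1e^(-4t)cos(t) + C_2e^(-4t)sin(t)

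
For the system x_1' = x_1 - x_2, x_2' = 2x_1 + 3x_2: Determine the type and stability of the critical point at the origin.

A = [[1,-1],[2,3]]; det(A-λI) = λ^2 - 4λ + 5.
λ = 2 ± i: positive real part.

unstable spiral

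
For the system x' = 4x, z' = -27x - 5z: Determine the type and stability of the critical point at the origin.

A = [[4,0],[-27,-5]]; det(A-λI) = λ^2 + λ - 20.
λ = 4, -5: opposite signs.

saddle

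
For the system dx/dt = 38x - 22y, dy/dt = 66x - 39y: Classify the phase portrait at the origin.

A = [[38,-22],[66,-39]]; det(A-λI) = λ^2 + λ - 30.
λ = 5, -6: opposite signs.

saddle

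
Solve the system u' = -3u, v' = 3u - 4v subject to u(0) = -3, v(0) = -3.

Coefficient matrix A = [[-3, 0], [3, -4]].
Characteristic polynomial det(A - λI) = λ^2 + 7λ + 12 = 0.
Eigenvalues λ = -4, -3.
For λ=-4: (A-λI) row 1 is [1, 0], so an eigenvector is (0, -1).
For λ=-3: (A-λI) row 2 is [3, -1], so an eigenvector is (-1, -3).
General solution: C_1e^(-4t)(0,-1) + C_2e^(-3t)(-1,-3).
Applying u(0)=-3, v(0)=-3 gives C_1=-6, C_2=3.

u(t) = -3e^(-3t), v(t) = -9e^(-3t) + 6e^(-4t)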